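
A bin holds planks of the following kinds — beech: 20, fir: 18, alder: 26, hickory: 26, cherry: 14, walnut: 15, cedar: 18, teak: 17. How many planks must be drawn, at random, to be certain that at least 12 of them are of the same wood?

89

The 8 woods are the holes; the planks drawn are the pigeons.
To avoid 12 of any one wood, the worst case takes at most 11 of each wood.
That gives 11 + 11 + 11 + 11 + 11 + 11 + 11 + 11 = 88 planks with no wood reaching 12.
The next plank forces some wood to 12, so 88 + 1 = 89.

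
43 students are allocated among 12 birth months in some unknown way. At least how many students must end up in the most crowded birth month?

4

By pigeonhole, the 12 birth months are the holes and the 43 students are the pigeons.
If every birth month held at most 3 students, the total would be at most 12 × 3 = 36, which is less than 43.
So some birth month holds at least ⌈43/12⌉ = 4 students.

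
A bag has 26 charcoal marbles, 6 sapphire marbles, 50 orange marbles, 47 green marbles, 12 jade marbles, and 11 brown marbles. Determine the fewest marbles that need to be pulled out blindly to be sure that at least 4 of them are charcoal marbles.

In the worst case for collecting charcoal marbles, every non-charcoal marble comes out first.
There are 6 + 50 + 47 + 12 + 11 = 126 non-charcoal marbles altogether.
After those, each further marble must be charcoal, so 126 + 4 = 130 draws guarantee 4 charcoal marbles.

130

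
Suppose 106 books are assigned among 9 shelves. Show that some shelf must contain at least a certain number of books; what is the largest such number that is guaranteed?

By the pigeonhole principle, the 9 shelves are the holes and the 106 books are the pigeons.
If every shelf held at most 11 books, the total would be at most 9 × 11 = 99, which is less than 106.
So some shelf holds at least ⌈106/9⌉ = 12 books.

12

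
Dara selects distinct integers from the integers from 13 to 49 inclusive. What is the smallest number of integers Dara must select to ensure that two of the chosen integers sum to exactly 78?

A set avoiding the sum 78 can contain at most one of each pair {x, 78−x}, plus the 17 elements whose complement lies outside the range or equal to its own complement.
The integers 13, …, 39 (27 of them) are such a set: any two sum to at least 13+14 = 27 and at most 38+39 = 77 < 78.
By pigeonhole, any 28th integer completes one of the 10 pairs, so 28 choices force a sum of 78.

28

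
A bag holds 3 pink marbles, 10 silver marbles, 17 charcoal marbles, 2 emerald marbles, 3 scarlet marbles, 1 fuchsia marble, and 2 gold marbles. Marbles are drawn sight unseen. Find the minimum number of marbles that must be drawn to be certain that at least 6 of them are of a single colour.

22

The 7 colours are the holes; the marbles drawn are the pigeons.
To avoid 6 of any one colour, the worst case takes at most 5 of each colour, or every marble of a colour that has fewer than 5.
That gives 3 + 5 + 5 + 2 + 3 + 1 + 2 = 21 marbles with no colour reaching 6.
The next marble forces some colour to 6, so 21 + 1 = 22.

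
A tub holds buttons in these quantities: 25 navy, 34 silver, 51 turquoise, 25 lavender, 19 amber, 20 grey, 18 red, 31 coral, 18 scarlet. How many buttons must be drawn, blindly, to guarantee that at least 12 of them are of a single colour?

100

By pigeonhole, the 9 colours are the holes; the buttons drawn are the pigeons.
To avoid 12 of any one colour, the worst case takes at most 11 of each colour.
That gives 11 + 11 + 11 + 11 + 11 + 11 + 11 + 11 + 11 = 99 buttons with no colour reaching 12.
The next button forces some colour to 12, so 99 + 1 = 100.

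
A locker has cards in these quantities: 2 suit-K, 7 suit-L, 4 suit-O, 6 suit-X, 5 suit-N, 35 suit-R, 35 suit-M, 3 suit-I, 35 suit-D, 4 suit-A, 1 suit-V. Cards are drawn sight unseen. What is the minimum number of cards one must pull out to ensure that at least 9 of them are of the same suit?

By pigeonhole, put each drawn card into a box by suit. The largest draw with every box below 9 takes min(count, 8) from each suit; suits with fewer than 8 contribute all they have.
Σ min(cᵢ, 8) = 2 + 7 + 4 + 6 + 5 + 8 + 8 + 3 + 8 + 4 + 1 = 56.
Draw number 56 + 1 = 57 must push one box to 9.

57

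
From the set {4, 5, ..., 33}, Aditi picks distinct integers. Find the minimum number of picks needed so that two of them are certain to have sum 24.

Two chosen integers sum to 24 exactly when both halves of some pair {x, 24−x} with 4 ≤ x ≤ 24−x ≤ 20 are chosen — 8 such pairs.
The remaining 14 elements (those with no distinct partner in range) can never complete a 24-sum, so the worst case takes all of them and one from each pair: 14 + 8 = 22.
The 23rd integer has to be the second member of some pair, so 22 + 1 = 23.

23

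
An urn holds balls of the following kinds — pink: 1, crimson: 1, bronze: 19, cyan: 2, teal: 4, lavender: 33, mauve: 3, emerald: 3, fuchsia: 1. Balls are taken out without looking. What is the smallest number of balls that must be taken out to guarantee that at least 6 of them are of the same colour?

An adversary could hand out at most 5 balls per colour (7 colours run out sooner): 1 + 1 + 5 + 2 + 4 + 5 + 3 + 3 + 1 = 25 balls and still no colour has 6.
One more ball lands in a colour already at 5, so 26 draws are enough and 25 are not.

26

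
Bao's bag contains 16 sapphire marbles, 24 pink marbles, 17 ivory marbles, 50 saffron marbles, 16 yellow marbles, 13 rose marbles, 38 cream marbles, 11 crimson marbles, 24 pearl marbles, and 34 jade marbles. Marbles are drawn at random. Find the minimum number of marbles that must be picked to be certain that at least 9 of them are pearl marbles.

In the worst case for collecting pearl marbles, every non-pearl marble comes out first.
There are 16 + 24 + 17 + 50 + 16 + 13 + 38 + 11 + 34 = 219 non-pearl marbles altogether.
After those, each further marble must be pearl, so 219 + 9 = 228 draws guarantee 9 pearl marbles.

228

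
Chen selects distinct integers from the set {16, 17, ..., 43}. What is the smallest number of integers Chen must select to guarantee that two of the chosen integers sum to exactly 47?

21

A set avoiding the sum 47 can contain at most one of each pair {x, 47−x}, plus the 12 elements whose complement lies outside the range.
The integers 24, …, 43 (20 of them) are such a set: any two sum to at least 24+25 = 49 > 47.
Any 21st integer completes one of the 8 pairs, so 21 choices force a sum of 47.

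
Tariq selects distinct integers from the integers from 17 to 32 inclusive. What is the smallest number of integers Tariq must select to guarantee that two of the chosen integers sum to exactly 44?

12

Two chosen integers sum to 44 exactly when both halves of some pair {x, 44−x} with 17 ≤ x ≤ 44−x ≤ 27 are chosen — 5 such pairs.
The remaining 6 elements (those with no distinct partner in range) can never complete a 44-sum, so the worst case takes all of them and one from each pair: 6 + 5 = 11.
By pigeonhole, the 12th integer has to be the second member of some pair, so 11 + 1 = 12.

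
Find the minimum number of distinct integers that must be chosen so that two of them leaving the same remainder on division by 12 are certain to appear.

The 12 residue classes mod 12 are the pigeonholes.
With 12 integers one could put 1 in each residue class and have no class reach 2.
The 13th integer pushes some class to 2, so 12·1 + 1 = 13.

13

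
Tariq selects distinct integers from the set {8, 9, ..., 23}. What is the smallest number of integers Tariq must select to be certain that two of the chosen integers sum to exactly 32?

10

A set avoiding the sum 32 can contain at most one of each pair {x, 32−x}, plus the 2 elements whose complement lies outside the range or equal to its own complement.
The integers 8, …, 16 (9 of them) are such a set: any two sum to at least 8+9 = 17 and at most 15+16 = 31 < 32.
By pigeonhole, any 10th integer completes one of the 7 pairs, so 10 choices force a sum of 32.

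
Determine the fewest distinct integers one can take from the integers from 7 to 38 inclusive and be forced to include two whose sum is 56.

Group the elements by complementary pair {x, 56−x}: {18,38}, {19,37}, {20,36}, …, giving 10 two-element pairs, the single value 28 (it cannot pair with itself since the integers are distinct), and 11 integers whose partner 56−x falls outside [7,38].
Treating each of those 22 groups as a pigeonhole, one can pick one integer per group — 22 integers — with no two summing to 56.
The 23rd integer lands in an occupied pair, forcing a sum of 56.

23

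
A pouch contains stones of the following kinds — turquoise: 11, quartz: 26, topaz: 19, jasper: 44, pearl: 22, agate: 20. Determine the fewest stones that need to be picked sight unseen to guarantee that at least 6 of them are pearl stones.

126

In the worst case for collecting pearl stones, every non-pearl stone comes out first.
There are 11 + 26 + 19 + 44 + 20 = 120 non-pearl stones altogether.
After those, each further stone must be pearl, so 120 + 6 = 126 draws guarantee 6 pearl stones.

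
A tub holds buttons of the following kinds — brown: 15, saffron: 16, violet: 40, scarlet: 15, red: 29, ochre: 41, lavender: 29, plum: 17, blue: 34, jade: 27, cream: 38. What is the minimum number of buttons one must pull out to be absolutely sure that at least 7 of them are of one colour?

67

By pigeonhole, the 11 colours are the holes; the buttons drawn are the pigeons.
To avoid 7 of any one colour, the worst case takes at most 6 of each colour.
That gives 6 + 6 + 6 + 6 + 6 + 6 + 6 + 6 + 6 + 6 + 6 = 66 buttons with no colour reaching 7.
The next button forces some colour to 7, so 66 + 1 = 67.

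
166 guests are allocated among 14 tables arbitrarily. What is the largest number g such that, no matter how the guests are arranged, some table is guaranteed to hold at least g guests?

By the pigeonhole principle, the 14 tables are the holes and the 166 guests are the pigeons.
If every table held at most 11 guests, the total would be at most 14 × 11 = 154, which is less than 166.
So some table holds at least ⌈166/14⌉ = 12 guests.

12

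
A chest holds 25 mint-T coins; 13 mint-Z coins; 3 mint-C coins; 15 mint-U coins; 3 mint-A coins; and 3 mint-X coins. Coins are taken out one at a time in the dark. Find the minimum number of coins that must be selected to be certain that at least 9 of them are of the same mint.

Pigeonhole: the 6 mints are the holes; the coins drawn are the pigeons.
To avoid 9 of any one mint, the worst case takes at most 8 of each mint, or every coin of a mint that has fewer than 8.
That gives 8 + 8 + 3 + 8 + 3 + 3 = 33 coins with no mint reaching 9.
The next coin forces some mint to 9, so 33 + 1 = 34.

34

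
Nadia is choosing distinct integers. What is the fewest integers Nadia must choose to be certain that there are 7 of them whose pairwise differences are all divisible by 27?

163

Integers whose pairwise differences are multiples of 27 are exactly those sharing a remainder mod 27. By the pigeonhole principle, the 27 residue classes mod 27 are the pigeonholes.
With 162 integers one could put 6 in each residue class and have no class reach 7.
The 163rd integer pushes some class to 7, so 27·6 + 1 = 163.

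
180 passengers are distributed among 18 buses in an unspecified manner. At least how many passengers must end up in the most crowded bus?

10

By pigeonhole, the 18 buses are the holes and the 180 passengers are the pigeons.
If every bus held at most 9 passengers, the total would be at most 18 × 9 = 162, which is less than 180.
So some bus holds at least ⌈180/18⌉ = 10 passengers.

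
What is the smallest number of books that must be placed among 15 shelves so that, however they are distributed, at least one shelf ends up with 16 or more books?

With 225 books one could put exactly 15 in each of the 15 shelves, and no shelf would reach 16.
By pigeonhole, one more book must land in a shelf that already has 15, giving it 16.
So 15 × 15 + 1 = 226 books are required.

226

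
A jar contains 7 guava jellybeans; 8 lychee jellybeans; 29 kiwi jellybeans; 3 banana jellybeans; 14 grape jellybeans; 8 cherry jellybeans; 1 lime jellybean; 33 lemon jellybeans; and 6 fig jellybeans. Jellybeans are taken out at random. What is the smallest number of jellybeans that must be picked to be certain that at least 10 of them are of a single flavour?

61

By pigeonhole, the 9 flavours are the holes; the jellybeans drawn are the pigeons.
To avoid 10 of any one flavour, the worst case takes at most 9 of each flavour, or every jellybean of a flavour that has fewer than 9.
That gives 7 + 8 + 9 + 3 + 9 + 8 + 1 + 9 + 6 = 60 jellybeans with no flavour reaching 10.
The next jellybean forces some flavour to 10, so 60 + 1 = 61.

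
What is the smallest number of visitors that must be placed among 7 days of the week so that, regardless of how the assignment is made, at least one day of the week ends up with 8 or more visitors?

With 49 visitors one could put exactly 7 in each of the 7 days of the week, and no day of the week would reach 8.
By pigeonhole, one more visitor must land in a day of the week that already has 7, giving it 8.
So 7 × 7 + 1 = 50 visitors are required.

50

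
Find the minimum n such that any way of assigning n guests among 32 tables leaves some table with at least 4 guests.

97

With 96 guests one could put exactly 3 in each of the 32 tables, and no table would reach 4.
By pigeonhole, one more guest must land in a table that already has 3, giving it 4.
So 32 × 3 + 1 = 97 guests are required.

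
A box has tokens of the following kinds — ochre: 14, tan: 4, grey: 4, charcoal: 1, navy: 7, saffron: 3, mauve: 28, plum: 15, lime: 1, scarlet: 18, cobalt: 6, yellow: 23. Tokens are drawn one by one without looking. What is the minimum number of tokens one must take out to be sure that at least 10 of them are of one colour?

The 12 colours are the holes; the tokens drawn are the pigeons.
To avoid 10 of any one colour, the worst case takes at most 9 of each colour, or every token of a colour that has fewer than 9.
That gives 9 + 4 + 4 + 1 + 7 + 3 + 9 + 9 + 1 + 9 + 6 + 9 = 71 tokens with no colour reaching 10.
The next token forces some colour to 10, so 71 + 1 = 72.

72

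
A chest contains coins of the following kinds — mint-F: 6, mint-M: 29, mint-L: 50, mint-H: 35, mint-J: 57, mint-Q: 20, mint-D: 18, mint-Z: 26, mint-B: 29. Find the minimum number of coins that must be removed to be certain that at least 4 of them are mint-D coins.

256

In the worst case for collecting mint-D coins, every non-mint-D coin comes out first.
There are 6 + 29 + 50 + 35 + 57 + 20 + 26 + 29 = 252 non-mint-D coins altogether.
After those, each further coin must be mint-D, so 252 + 4 = 256 draws guarantee 4 mint-D coins.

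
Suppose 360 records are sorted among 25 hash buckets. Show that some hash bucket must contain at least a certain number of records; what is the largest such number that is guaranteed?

By the pigeonhole principle, the 25 hash buckets are the holes and the 360 records are the pigeons.
If every hash bucket held at most 14 records, the total would be at most 25 × 14 = 350, which is less than 360.
So some hash bucket holds at least ⌈360/25⌉ = 15 records.

15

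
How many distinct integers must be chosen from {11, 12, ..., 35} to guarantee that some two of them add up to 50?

A set avoiding the sum 50 can contain at most one of each pair {x, 50−x}, plus the 5 elements whose complement lies outside the range or equal to its own complement.
The integers 11, …, 25 (15 of them) are such a set: any two sum to at least 11+12 = 23 and at most 24+25 = 49 < 50.
Any 16th integer completes one of the 10 pairs, so 16 choices force a sum of 50.

16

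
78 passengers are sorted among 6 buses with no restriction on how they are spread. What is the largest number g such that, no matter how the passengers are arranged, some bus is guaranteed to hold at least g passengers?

By the pigeonhole principle, the 6 buses are the holes and the 78 passengers are the pigeons.
If every bus held at most 12 passengers, the total would be at most 6 × 12 = 72, which is less than 78.
So some bus holds at least ⌈78/6⌉ = 13 passengers.

13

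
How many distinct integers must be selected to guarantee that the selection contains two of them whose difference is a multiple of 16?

17

Integers whose pairwise differences are multiples of 16 are exactly those sharing a remainder mod 16. The 16 residue classes mod 16 are the pigeonholes.
With 16 integers one could put 1 in each residue class and have no class reach 2.
The 17th integer pushes some class to 2, so 16·1 + 1 = 17.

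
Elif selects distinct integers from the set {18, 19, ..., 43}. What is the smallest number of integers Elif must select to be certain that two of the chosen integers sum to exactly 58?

16

Two chosen integers sum to 58 exactly when both halves of some pair {x, 58−x} with 18 ≤ x ≤ 58−x ≤ 40 are chosen — 11 such pairs.
The remaining 4 elements (those with no distinct partner in range) can never complete a 58-sum, so the worst case takes all of them and one from each pair: 4 + 11 = 15.
The 16th integer has to be the second member of some pair, so 15 + 1 = 16.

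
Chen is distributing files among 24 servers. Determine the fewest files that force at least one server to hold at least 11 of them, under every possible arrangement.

With 240 files one could put exactly 10 in each of the 24 servers, and no server would reach 11.
One more file must land in a server that already has 10, giving it 11.
So 24 × 10 + 1 = 241 files are required.

241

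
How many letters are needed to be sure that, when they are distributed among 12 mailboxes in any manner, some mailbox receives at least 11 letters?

121

With 120 letters one could put exactly 10 in each of the 12 mailboxes, and no mailbox would reach 11.
By the pigeonhole principle, one more letter must land in a mailbox that already has 10, giving it 11.
So 12 × 10 + 1 = 121 letters are required.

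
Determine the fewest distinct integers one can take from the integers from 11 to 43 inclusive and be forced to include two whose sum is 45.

22

A set avoiding the sum 45 can contain at most one of each pair {x, 45−x}, plus the 9 elements whose complement lies outside the range.
The integers 23, …, 43 (21 of them) are such a set: any two sum to at least 23+24 = 47 > 45.
Pigeonhole: any 22nd integer completes one of the 12 pairs, so 22 choices force a sum of 45.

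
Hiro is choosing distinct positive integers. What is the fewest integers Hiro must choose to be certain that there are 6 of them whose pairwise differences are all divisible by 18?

91

Integers whose pairwise differences are multiples of 18 are exactly those sharing a remainder mod 18. By pigeonhole, the 18 residue classes mod 18 are the pigeonholes.
With 90 integers one could put 5 in each residue class and have no class reach 6.
The 91st integer pushes some class to 6, so 18·5 + 1 = 91.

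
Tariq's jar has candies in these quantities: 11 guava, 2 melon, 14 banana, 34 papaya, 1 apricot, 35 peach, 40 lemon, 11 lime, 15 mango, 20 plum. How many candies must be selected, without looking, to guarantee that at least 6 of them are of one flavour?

44

Pigeonhole: the 10 flavours are the holes; the candies drawn are the pigeons.
To avoid 6 of any one flavour, the worst case takes at most 5 of each flavour, or every candy of a flavour that has fewer than 5.
That gives 5 + 2 + 5 + 5 + 1 + 5 + 5 + 5 + 5 + 5 = 43 candies with no flavour reaching 6.
The next candy forces some flavour to 6, so 43 + 1 = 44.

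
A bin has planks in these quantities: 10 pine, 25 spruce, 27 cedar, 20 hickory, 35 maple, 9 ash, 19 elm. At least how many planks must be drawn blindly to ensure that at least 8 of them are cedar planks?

In the worst case for collecting cedar planks, every non-cedar plank comes out first.
There are 10 + 25 + 20 + 35 + 9 + 19 = 118 non-cedar planks altogether.
After those, each further plank must be cedar, so 118 + 8 = 126 draws guarantee 8 cedar planks.

126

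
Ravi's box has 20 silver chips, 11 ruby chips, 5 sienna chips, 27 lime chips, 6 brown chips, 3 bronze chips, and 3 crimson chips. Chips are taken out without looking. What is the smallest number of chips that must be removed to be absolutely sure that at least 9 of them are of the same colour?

By pigeonhole, the 7 colours are the holes; the chips drawn are the pigeons.
To avoid 9 of any one colour, the worst case takes at most 8 of each colour, or every chip of a colour that has fewer than 8.
That gives 8 + 8 + 5 + 8 + 6 + 3 + 3 = 41 chips with no colour reaching 9.
The next chip forces some colour to 9, so 41 + 1 = 42.

42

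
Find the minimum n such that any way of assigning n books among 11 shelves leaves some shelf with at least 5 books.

45

With 44 books one could put exactly 4 in each of the 11 shelves, and no shelf would reach 5.
By the pigeonhole principle, one more book must land in a shelf that already has 4, giving it 5.
So 11 × 4 + 1 = 45 books are required.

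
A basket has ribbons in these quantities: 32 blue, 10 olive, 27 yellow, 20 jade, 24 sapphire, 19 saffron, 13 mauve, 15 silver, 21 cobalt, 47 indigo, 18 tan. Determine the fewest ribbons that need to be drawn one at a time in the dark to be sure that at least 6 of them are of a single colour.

By pigeonhole, put each drawn ribbon into a box by colour. The largest draw with every box below 6 takes min(count, 5) from each colour.
Σ min(cᵢ, 5) = 5 + 5 + 5 + 5 + 5 + 5 + 5 + 5 + 5 + 5 + 5 = 55.
Draw number 55 + 1 = 56 must push one box to 6.

56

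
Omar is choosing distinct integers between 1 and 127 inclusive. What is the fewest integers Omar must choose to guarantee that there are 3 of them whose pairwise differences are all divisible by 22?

45

Integers whose pairwise differences are multiples of 22 are exactly those sharing a remainder mod 22. By pigeonhole, the 22 residue classes mod 22 are the pigeonholes.
With 44 integers one could put 2 in each residue class and have no class reach 3.
The 45th integer pushes some class to 3, so 22·2 + 1 = 45.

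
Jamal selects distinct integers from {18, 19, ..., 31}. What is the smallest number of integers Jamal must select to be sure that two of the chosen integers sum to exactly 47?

A set avoiding the sum 47 can contain at most one of each pair {x, 47−x}, plus the 2 elements whose complement lies outside the range.
The integers 24, …, 31 (8 of them) are such a set: any two sum to at least 24+25 = 49 > 47.
Pigeonhole: any 9th integer completes one of the 6 pairs, so 9 choices force a sum of 47.

9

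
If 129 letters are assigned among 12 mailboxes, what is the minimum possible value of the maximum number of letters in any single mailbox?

11

Pigeonhole: the 12 mailboxes are the holes and the 129 letters are the pigeons.
If every mailbox held at most 10 letters, the total would be at most 12 × 10 = 120, which is less than 129.
So some mailbox holds at least ⌈129/12⌉ = 11 letters.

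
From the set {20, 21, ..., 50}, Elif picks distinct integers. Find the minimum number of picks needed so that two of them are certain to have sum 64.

20

Group the elements by complementary pair {x, 64−x}: {20,44}, {21,43}, {22,42}, …, giving 12 two-element pairs, the single value 32 (it cannot pair with itself since the integers are distinct), and 6 integers whose partner 64−x falls outside [20,50].
Treating each of those 19 groups as a pigeonhole, one can pick one integer per group — 19 integers — with no two summing to 64.
The 20th integer lands in an occupied pair, forcing a sum of 64.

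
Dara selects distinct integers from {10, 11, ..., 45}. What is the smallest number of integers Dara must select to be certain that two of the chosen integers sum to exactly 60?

Two chosen integers sum to 60 exactly when both halves of some pair {x, 60−x} with 15 ≤ x ≤ 60−x ≤ 45 are chosen — 15 such pairs.
The remaining 6 elements (those with no distinct partner in range) can never complete a 60-sum, so the worst case takes all of them and one from each pair: 6 + 15 = 21.
Pigeonhole: the 22nd integer has to be the second member of some pair, so 21 + 1 = 22.

22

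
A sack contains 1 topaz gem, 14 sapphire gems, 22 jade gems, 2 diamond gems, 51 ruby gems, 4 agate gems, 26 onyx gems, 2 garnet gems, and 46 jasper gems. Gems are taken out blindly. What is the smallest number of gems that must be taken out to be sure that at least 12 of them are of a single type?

65

Put each drawn gem into a box by type. The largest draw with every box below 12 takes min(count, 11) from each type; types with fewer than 11 contribute all they have.
Σ min(cᵢ, 11) = 1 + 11 + 11 + 2 + 11 + 4 + 11 + 2 + 11 = 64.
Draw number 64 + 1 = 65 must push one box to 12.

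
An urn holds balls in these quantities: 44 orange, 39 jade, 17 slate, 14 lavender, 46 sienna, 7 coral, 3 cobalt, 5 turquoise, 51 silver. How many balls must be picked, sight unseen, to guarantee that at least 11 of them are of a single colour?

An adversary could hand out at most 10 balls per colour (coral, cobalt, turquoise run out sooner): 10 + 10 + 10 + 10 + 10 + 7 + 3 + 5 + 10 = 75 balls and still no colour has 11.
Pigeonhole: one more ball lands in a colour already at 10, so 76 draws are enough and 75 are not.

76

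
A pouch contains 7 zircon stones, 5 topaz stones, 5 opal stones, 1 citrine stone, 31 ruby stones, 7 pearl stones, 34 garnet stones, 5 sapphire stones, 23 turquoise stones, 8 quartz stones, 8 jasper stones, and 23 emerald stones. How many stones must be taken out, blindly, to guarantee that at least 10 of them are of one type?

The 12 types are the holes; the stones drawn are the pigeons.
To avoid 10 of any one type, the worst case takes at most 9 of each type, or every stone of a type that has fewer than 9.
That gives 7 + 5 + 5 + 1 + 9 + 7 + 9 + 5 + 9 + 8 + 8 + 9 = 82 stones with no type reaching 10.
The next stone forces some type to 10, so 82 + 1 = 83.

83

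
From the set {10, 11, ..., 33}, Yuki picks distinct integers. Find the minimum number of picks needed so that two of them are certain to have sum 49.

A set avoiding the sum 49 can contain at most one of each pair {x, 49−x}, plus the 6 elements whose complement lies outside the range.
The integers 10, …, 24 (15 of them) are such a set: any two sum to at least 10+11 = 21 and at most 23+24 = 47 < 49.
Any 16th integer completes one of the 9 pairs, so 16 choices force a sum of 49.

16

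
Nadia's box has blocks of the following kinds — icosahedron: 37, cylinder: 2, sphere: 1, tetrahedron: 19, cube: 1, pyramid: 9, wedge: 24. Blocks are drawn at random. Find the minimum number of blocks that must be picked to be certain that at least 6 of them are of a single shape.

25

Pigeonhole: put each drawn block into a box by shape. The largest draw with every box below 6 takes min(count, 5) from each shape; shapes with fewer than 5 contribute all they have.
Σ min(cᵢ, 5) = 5 + 2 + 1 + 5 + 1 + 5 + 5 = 24.
Draw number 24 + 1 = 25 must push one box to 6.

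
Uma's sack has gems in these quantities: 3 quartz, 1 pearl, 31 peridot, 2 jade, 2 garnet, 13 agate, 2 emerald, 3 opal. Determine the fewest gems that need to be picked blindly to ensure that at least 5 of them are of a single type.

An adversary could hand out at most 4 gems per type (6 types run out sooner): 3 + 1 + 4 + 2 + 2 + 4 + 2 + 3 = 21 gems and still no type has 5.
By the pigeonhole principle, one more gem lands in a type already at 4, so 22 draws are enough and 21 are not.

22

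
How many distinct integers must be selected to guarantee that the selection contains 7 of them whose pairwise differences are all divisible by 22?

133

Integers whose pairwise differences are multiples of 22 are exactly those sharing a remainder mod 22. By the pigeonhole principle, the 22 residue classes mod 22 are the pigeonholes.
With 132 integers one could put 6 in each residue class and have no class reach 7.
The 133rd integer pushes some class to 7, so 22·6 + 1 = 133.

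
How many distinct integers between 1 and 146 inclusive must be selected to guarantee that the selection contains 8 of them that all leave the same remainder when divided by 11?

Pigeonhole: the 11 residue classes mod 11 are the pigeonholes.
With 77 integers one could put 7 in each residue class and have no class reach 8.
The 78th integer pushes some class to 8, so 11·7 + 1 = 78.

78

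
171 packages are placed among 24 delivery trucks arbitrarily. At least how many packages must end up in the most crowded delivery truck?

8

By pigeonhole, the 24 delivery trucks are the holes and the 171 packages are the pigeons.
If every delivery truck held at most 7 packages, the total would be at most 24 × 7 = 168, which is less than 171.
So some delivery truck holds at least ⌈171/24⌉ = 8 packages.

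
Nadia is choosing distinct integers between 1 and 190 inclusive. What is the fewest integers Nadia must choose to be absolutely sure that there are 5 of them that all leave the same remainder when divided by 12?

The 12 residue classes mod 12 are the pigeonholes.
With 48 integers one could put 4 in each residue class and have no class reach 5.
The 49th integer pushes some class to 5, so 12·4 + 1 = 49.

49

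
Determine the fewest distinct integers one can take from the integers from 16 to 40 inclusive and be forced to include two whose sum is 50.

Two chosen integers sum to 50 exactly when both halves of some pair {x, 50−x} with 16 ≤ x ≤ 50−x ≤ 34 are chosen — 9 such pairs.
The remaining 7 elements (those with no distinct partner in range) can never complete a 50-sum, so the worst case takes all of them and one from each pair: 7 + 9 = 16.
By pigeonhole, the 17th integer has to be the second member of some pair, so 16 + 1 = 17.

17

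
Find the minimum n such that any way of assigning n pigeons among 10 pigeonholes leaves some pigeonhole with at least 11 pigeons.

With 100 pigeons one could put exactly 10 in each of the 10 pigeonholes, and no pigeonhole would reach 11.
One more pigeon must land in a pigeonhole that already has 10, giving it 11.
So 10 × 10 + 1 = 101 pigeons are required.

101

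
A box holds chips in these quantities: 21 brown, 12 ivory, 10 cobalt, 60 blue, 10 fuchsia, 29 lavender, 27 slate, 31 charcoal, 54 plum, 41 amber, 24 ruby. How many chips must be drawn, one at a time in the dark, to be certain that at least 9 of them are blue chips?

In the worst case for collecting blue chips, every non-blue chip comes out first.
There are 21 + 12 + 10 + 10 + 29 + 27 + 31 + 54 + 41 + 24 = 259 non-blue chips altogether.
After those, each further chip must be blue, so 259 + 9 = 268 draws guarantee 9 blue chips.

268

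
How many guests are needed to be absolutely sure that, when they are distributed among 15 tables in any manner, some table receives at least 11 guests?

With 150 guests one could put exactly 10 in each of the 15 tables, and no table would reach 11.
One more guest must land in a table that already has 10, giving it 11.
So 15 × 10 + 1 = 151 guests are required.

151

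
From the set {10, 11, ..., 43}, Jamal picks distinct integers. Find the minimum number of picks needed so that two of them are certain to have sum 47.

A set avoiding the sum 47 can contain at most one of each pair {x, 47−x}, plus the 6 elements whose complement lies outside the range.
The integers 24, …, 43 (20 of them) are such a set: any two sum to at least 24+25 = 49 > 47.
Pigeonhole: any 21st integer completes one of the 14 pairs, so 21 choices force a sum of 47.

21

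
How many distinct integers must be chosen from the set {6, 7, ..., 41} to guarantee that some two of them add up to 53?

22

Two chosen integers sum to 53 exactly when both halves of some pair {x, 53−x} with 12 ≤ x ≤ 53−x ≤ 41 are chosen — 15 such pairs.
The remaining 6 elements (those with no distinct partner in range) can never complete a 53-sum, so the worst case takes all of them and one from each pair: 6 + 15 = 21.
By pigeonhole, the 22nd integer has to be the second member of some pair, so 21 + 1 = 22.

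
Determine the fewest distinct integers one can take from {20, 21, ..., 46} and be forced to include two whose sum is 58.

19

Two chosen integers sum to 58 exactly when both halves of some pair {x, 58−x} with 20 ≤ x ≤ 58−x ≤ 38 are chosen — 9 such pairs.
The remaining 9 elements (those with no distinct partner in range) can never complete a 58-sum, so the worst case takes all of them and one from each pair: 9 + 9 = 18.
The 19th integer has to be the second member of some pair, so 18 + 1 = 19.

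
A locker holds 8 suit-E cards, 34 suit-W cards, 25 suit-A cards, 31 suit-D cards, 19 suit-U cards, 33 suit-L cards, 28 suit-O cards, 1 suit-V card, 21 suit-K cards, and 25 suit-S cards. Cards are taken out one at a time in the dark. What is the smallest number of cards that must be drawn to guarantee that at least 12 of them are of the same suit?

98

An adversary could hand out at most 11 cards per suit (suit-E, suit-V run out sooner): 8 + 11 + 11 + 11 + 11 + 11 + 11 + 1 + 11 + 11 = 97 cards and still no suit has 12.
One more card lands in a suit already at 11, so 98 draws are enough and 97 are not.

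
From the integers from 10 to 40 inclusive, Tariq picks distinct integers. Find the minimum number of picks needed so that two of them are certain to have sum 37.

23

A set avoiding the sum 37 can contain at most one of each pair {x, 37−x}, plus the 13 elements whose complement lies outside the range.
The integers 19, …, 40 (22 of them) are such a set: any two sum to at least 19+20 = 39 > 37.
By pigeonhole, any 23rd integer completes one of the 9 pairs, so 23 choices force a sum of 37.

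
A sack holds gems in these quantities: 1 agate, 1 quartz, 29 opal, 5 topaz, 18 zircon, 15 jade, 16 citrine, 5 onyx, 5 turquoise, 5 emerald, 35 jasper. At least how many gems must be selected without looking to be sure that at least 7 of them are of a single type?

Put each drawn gem into a box by type. The largest draw with every box below 7 takes min(count, 6) from each type; types with fewer than 6 contribute all they have.
Σ min(cᵢ, 6) = 1 + 1 + 6 + 5 + 6 + 6 + 6 + 5 + 5 + 5 + 6 = 52.
Draw number 52 + 1 = 53 must push one box to 7.

53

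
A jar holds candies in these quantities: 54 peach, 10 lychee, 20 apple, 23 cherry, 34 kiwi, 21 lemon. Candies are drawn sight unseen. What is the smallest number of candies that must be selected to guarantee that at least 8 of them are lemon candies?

149

In the worst case for collecting lemon candies, every non-lemon candy comes out first.
There are 54 + 10 + 20 + 23 + 34 = 141 non-lemon candies altogether.
After those, each further candy must be lemon, so 141 + 8 = 149 draws guarantee 8 lemon candies.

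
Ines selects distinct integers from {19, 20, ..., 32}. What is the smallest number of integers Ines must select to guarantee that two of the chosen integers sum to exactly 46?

A set avoiding the sum 46 can contain at most one of each pair {x, 46−x}, plus the 6 elements whose complement lies outside the range or equal to its own complement.
The integers 23, …, 32 (10 of them) are such a set: any two sum to at least 23+24 = 47 > 46.
By pigeonhole, any 11th integer completes one of the 4 pairs, so 11 choices force a sum of 46.

11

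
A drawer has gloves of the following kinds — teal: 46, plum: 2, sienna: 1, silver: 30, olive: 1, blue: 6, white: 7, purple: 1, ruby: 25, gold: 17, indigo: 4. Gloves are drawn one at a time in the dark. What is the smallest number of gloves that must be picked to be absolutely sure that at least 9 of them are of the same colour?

By the pigeonhole principle, put each drawn glove into a box by colour. The largest draw with every box below 9 takes min(count, 8) from each colour; colours with fewer than 8 contribute all they have.
Σ min(cᵢ, 8) = 8 + 2 + 1 + 8 + 1 + 6 + 7 + 1 + 8 + 8 + 4 = 54.
Draw number 54 + 1 = 55 must push one box to 9.

55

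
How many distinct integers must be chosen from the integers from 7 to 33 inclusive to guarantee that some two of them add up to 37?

16

A set avoiding the sum 37 can contain at most one of each pair {x, 37−x}, plus the 3 elements whose complement lies outside the range.
The integers 19, …, 33 (15 of them) are such a set: any two sum to at least 19+20 = 39 > 37.
Any 16th integer completes one of the 12 pairs, so 16 choices force a sum of 37.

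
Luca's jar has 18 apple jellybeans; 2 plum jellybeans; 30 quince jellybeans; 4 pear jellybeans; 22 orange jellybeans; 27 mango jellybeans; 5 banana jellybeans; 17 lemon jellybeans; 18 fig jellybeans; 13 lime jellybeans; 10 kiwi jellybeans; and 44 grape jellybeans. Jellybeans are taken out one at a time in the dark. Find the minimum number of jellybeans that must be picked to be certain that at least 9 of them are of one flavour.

An adversary could hand out at most 8 jellybeans per flavour (plum, pear, banana run out sooner): 8 + 2 + 8 + 4 + 8 + 8 + 5 + 8 + 8 + 8 + 8 + 8 = 83 jellybeans and still no flavour has 9.
One more jellybean lands in a flavour already at 8, so 84 draws are enough and 83 are not.

84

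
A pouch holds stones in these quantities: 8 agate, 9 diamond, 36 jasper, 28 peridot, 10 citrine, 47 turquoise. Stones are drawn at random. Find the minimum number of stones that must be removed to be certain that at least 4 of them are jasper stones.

In the worst case for collecting jasper stones, every non-jasper stone comes out first.
There are 8 + 9 + 28 + 10 + 47 = 102 non-jasper stones altogether.
After those, each further stone must be jasper, so 102 + 4 = 106 draws guarantee 4 jasper stones.

106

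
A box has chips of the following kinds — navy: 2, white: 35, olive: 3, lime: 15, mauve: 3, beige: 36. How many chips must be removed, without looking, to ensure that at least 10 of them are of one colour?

36

Pigeonhole: the 6 colours are the holes; the chips drawn are the pigeons.
To avoid 10 of any one colour, the worst case takes at most 9 of each colour, or every chip of a colour that has fewer than 9.
That gives 2 + 9 + 3 + 9 + 3 + 9 = 35 chips with no colour reaching 10.
The next chip forces some colour to 10, so 35 + 1 = 36.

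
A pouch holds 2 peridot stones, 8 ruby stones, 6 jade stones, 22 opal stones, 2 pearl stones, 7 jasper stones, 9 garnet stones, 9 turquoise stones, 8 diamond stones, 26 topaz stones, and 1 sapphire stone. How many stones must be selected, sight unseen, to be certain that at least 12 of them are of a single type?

Pigeonhole: put each drawn stone into a box by type. The largest draw with every box below 12 takes min(count, 11) from each type; types with fewer than 11 contribute all they have.
Σ min(cᵢ, 11) = 2 + 8 + 6 + 11 + 2 + 7 + 9 + 9 + 8 + 11 + 1 = 74.
Draw number 74 + 1 = 75 must push one box to 12.

75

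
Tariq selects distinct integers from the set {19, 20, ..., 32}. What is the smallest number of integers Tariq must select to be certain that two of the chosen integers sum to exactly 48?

10

Group the elements by complementary pair {x, 48−x}: {19,29}, {20,28}, {21,27}, …, giving 5 two-element pairs, the single value 24 (it cannot pair with itself since the integers are distinct), and 3 integers whose partner 48−x falls outside [19,32].
Pigeonhole: treating each of those 9 groups as a pigeonhole, one can pick one integer per group — 9 integers — with no two summing to 48.
The 10th integer lands in an occupied pair, forcing a sum of 48.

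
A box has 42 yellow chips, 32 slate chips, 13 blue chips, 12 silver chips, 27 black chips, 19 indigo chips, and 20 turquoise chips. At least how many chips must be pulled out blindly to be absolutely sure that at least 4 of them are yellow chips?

In the worst case for collecting yellow chips, every non-yellow chip comes out first.
There are 32 + 13 + 12 + 27 + 19 + 20 = 123 non-yellow chips altogether.
After those, each further chip must be yellow, so 123 + 4 = 127 draws guarantee 4 yellow chips.

127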